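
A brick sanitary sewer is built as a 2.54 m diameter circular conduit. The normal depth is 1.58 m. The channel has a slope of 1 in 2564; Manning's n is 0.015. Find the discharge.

For a circular section of diameter D = 2.54 m at depth y = 1.58 m, the central angle is θ = 2 arccos(1 − 2y/D) = 3.635 rad. Then A = (D²/8)(θ − sin θ) = 3.313 m² and P = Dθ/2 = 4.616 m.
Hydraulic radius R = A/P = 3.313/4.616 = 0.7177 m.
Manning's equation: Q = (1/n) A R^(2/3) S^(1/2) = (1/0.015) × 3.313 × 0.7177^(2/3) × 0.00039^(1/2) = 3.5 m³/s.

Q = 3.5 m³/s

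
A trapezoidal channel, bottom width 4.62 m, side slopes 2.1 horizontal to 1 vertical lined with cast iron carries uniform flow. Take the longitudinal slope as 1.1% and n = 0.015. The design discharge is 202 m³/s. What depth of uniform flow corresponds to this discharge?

y_n = 2.36 m

Manning's equation rearranged: A R^(2/3) = nQ / (1·√S) = 0.015 × 202 / (√0.011) = 28.89.
At y = 1.95 m: A R^(2/3) = 19.63 — low.
At y = 3 m: A R^(2/3) = 47.82 — high.
At y = 2.36 m: A R^(2/3) = 28.94 — close enough.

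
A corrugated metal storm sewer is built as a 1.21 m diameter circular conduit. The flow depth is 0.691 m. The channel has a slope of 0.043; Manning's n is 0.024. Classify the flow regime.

For a circular section of diameter D = 1.21 m at depth y = 0.691 m, the central angle is θ = 2 arccos(1 − 2y/D) = 3.427 rad. Then A = (D²/8)(θ − sin θ) = 0.6787 m² and P = Dθ/2 = 2.073 m.
Hydraulic radius R = A/P = 0.6787/2.073 = 0.3273 m.
V = (1/n) R^(2/3) √S = (1/0.024) × 0.3273^(2/3) × √0.043 = 4.104 m/s. Hydraulic depth D_h = A/T = 0.6787/1.198 = 0.5666 m.
Froude number Fr = V/√(g·D_h) = 4.104/√(9.81×0.5666) = 1.74, which is greater than 1, so the flow is supercritical.

supercritical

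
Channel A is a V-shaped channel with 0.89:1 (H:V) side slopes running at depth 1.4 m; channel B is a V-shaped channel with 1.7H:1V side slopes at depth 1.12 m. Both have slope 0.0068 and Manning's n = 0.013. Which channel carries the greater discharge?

channel B

Channel A: For a triangular section with side slope z = 0.89: A = zy² = 0.89×1.4² = 1.744 m²; P = 2y√(1+z²) = 2×1.4×1.339 = 3.748 m. Hydraulic radius R = A/P = 1.744/3.748 = 0.4654 m. Q_A = (1/0.013)·1.744·0.4654^(2/3)·√0.0068 = 6.645 m³/s.
Channel B: For a triangular section with side slope z = 1.7: A = zy² = 1.7×1.12² = 2.132 m²; P = 2y√(1+z²) = 2×1.12×1.972 = 4.418 m. Hydraulic radius R = A/P = 2.132/4.418 = 0.4827 m. Q_B = (1/0.013)·2.132·0.4827^(2/3)·√0.0068 = 8.323 m³/s.
Q_A = 6.645 m³/s vs Q_B = 8.323 m³/s, so channel B carries more.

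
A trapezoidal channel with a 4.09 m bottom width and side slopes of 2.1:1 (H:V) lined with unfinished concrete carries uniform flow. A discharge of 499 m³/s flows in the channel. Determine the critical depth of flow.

At critical depth, Q² T / (g A³) = 1, i.e. A³/T = Q²/g = 499²/9.81 = 25380.
At y = 4.91 m: A³/T = 14310 — too small.
At y = 6.45 m: A³/T = 47200 — too large.
At y = 5.6 m: A³/T = 25330 — ≈ 25380.

y_c = 5.6 m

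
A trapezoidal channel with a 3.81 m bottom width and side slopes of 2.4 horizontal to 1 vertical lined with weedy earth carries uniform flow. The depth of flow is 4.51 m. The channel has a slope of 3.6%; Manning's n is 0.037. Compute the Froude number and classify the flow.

supercritical

With bottom width b = 3.81 m and side slope z = 2.4: A = (b + zy)y = (3.81 + 2.4×4.51)×4.51 = 66 m²; P = b + 2y√(1+z²) = 3.81 + 2×4.51×2.6 = 27.26 m.
Hydraulic radius R = A/P = 66/27.26 = 2.421 m.
V = (1/n) R^(2/3) √S = (1/0.037) × 2.421^(2/3) × √0.036 = 9.246 m/s. Hydraulic depth D_h = A/T = 66/25.46 = 2.592 m.
Froude number Fr = V/√(g·D_h) = 9.246/√(9.81×2.592) = 1.83, which is greater than 1, so the flow is supercritical.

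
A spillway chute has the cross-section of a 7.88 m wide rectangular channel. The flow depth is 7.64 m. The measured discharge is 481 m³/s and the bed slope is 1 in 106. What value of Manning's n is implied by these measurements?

n = 0.023

Flow area A = b·y = 7.88 × 7.64 = 60.2 m². Wetted perimeter P = b + 2y = 7.88 + 2×7.64 = 23.16 m.
Hydraulic radius R = A/P = 60.2/23.16 = 2.599 m.
Rearranging Manning's equation: n = (1/Q) A R^(2/3) S^(1/2) = (1/481) × 60.2 × 2.599^(2/3) × √0.009434 = 0.023.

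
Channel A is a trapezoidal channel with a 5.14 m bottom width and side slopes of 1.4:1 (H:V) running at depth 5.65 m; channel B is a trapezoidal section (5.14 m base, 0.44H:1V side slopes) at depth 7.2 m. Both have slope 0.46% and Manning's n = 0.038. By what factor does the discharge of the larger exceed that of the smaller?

Channel A: With bottom width b = 5.14 m and side slope z = 1.4: A = (b + zy)y = (5.14 + 1.4×5.65)×5.65 = 73.73 m²; P = b + 2y√(1+z²) = 5.14 + 2×5.65×1.72 = 24.58 m. Hydraulic radius R = A/P = 73.73/24.58 = 3 m. Q_A = (1/0.038)·73.73·3^(2/3)·√0.0046 = 273.7 m³/s.
Channel B: With bottom width b = 5.14 m and side slope z = 0.44: A = (b + zy)y = (5.14 + 0.44×7.2)×7.2 = 59.82 m²; P = b + 2y√(1+z²) = 5.14 + 2×7.2×1.093 = 20.87 m. Hydraulic radius R = A/P = 59.82/20.87 = 2.866 m. Q_B = (1/0.038)·59.82·2.866^(2/3)·√0.0046 = 215.4 m³/s.
The larger discharge is 273.7 m³/s and the smaller is 215.4 m³/s; the ratio is 1.27.

1.27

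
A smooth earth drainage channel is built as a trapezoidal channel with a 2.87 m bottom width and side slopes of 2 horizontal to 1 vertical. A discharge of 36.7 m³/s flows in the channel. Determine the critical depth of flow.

y_c = 1.74 m

At critical depth, Q² T / (g A³) = 1, i.e. A³/T = Q²/g = 36.7²/9.81 = 137.3.
Try y = 1.27 m: A³/T = 40.8 — short.
Try y = 2.22 m: A³/T = 363.7 — over.
Try y = 1.74 m: A³/T = 137.2 — matches.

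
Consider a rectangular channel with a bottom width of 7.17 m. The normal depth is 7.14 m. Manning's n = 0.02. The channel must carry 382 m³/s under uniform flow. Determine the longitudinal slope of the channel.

Flow area A = b·y = 7.17 × 7.14 = 51.19 m². Wetted perimeter P = b + 2y = 7.17 + 2×7.14 = 21.45 m.
Hydraulic radius R = A/P = 51.19/21.45 = 2.387 m.
From Manning's equation, S = [nQ / (1 A R^(2/3))]² = [0.02 × 382 / (1 × 51.19 × 2.387^(2/3))]² = 0.00698.

S = 0.00698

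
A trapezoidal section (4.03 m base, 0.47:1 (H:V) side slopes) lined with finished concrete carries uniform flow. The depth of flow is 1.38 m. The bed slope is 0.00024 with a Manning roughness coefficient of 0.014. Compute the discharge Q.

With bottom width b = 4.03 m and side slope z = 0.47: A = (b + zy)y = (4.03 + 0.47×1.38)×1.38 = 6.456 m²; P = b + 2y√(1+z²) = 4.03 + 2×1.38×1.105 = 7.08 m.
Hydraulic radius R = A/P = 6.456/7.08 = 0.912 m.
Manning's equation: Q = (1/n) A R^(2/3) S^(1/2) = (1/0.014) × 6.456 × 0.912^(2/3) × 0.00024^(1/2) = 6.72 m³/s.

Q = 6.72 m³/s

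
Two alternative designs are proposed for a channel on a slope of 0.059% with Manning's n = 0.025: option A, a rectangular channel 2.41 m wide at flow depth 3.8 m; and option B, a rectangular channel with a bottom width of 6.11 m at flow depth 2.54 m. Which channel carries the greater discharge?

channel B

Channel A: Flow area A = b·y = 2.41 × 3.8 = 9.158 m². Wetted perimeter P = b + 2y = 2.41 + 2×3.8 = 10.01 m. Hydraulic radius R = A/P = 9.158/10.01 = 0.9149 m. Q_A = (1/0.025)·9.158·0.9149^(2/3)·√0.00059 = 8.386 m³/s.
Channel B: Flow area A = b·y = 6.11 × 2.54 = 15.52 m². Wetted perimeter P = b + 2y = 6.11 + 2×2.54 = 11.19 m. Hydraulic radius R = A/P = 15.52/11.19 = 1.387 m. Q_B = (1/0.025)·15.52·1.387^(2/3)·√0.00059 = 18.75 m³/s.
Q_A = 8.386 m³/s vs Q_B = 18.75 m³/s, so channel B carries more.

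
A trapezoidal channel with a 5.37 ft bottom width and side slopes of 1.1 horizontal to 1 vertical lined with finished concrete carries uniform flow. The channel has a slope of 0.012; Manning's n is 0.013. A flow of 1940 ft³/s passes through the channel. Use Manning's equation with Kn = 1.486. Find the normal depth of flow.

Manning's equation rearranged: A R^(2/3) = nQ / (1.486·√S) = 0.013 × 1940 / (1.486 × √0.012) = 154.9.
Trying y = 4.37 ft: A R^(2/3) = 80.21 — low.
Trying y = 6.85 ft: A R^(2/3) = 201.2 — high.
Trying y = 6.05 ft: A R^(2/3) = 155.2 — matches.

y_n = 6.05 ft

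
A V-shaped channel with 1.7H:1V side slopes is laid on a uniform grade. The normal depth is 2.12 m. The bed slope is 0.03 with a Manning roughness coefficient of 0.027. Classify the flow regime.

For a triangular section with side slope z = 1.7: A = zy² = 1.7×2.12² = 7.64 m²; P = 2y√(1+z²) = 2×2.12×1.972 = 8.363 m.
Hydraulic radius R = A/P = 7.64/8.363 = 0.9137 m.
V = (1/n) R^(2/3) √S = (1/0.027) × 0.9137^(2/3) × √0.03 = 6.04 m/s. Hydraulic depth D_h = A/T = 7.64/7.208 = 1.06 m.
Froude number Fr = V/√(g·D_h) = 6.04/√(9.81×1.06) = 1.87, which is greater than 1, so the flow is supercritical.

supercritical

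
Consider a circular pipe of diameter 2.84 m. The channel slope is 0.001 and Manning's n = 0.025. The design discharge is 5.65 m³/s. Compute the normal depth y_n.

Manning's equation rearranged: A R^(2/3) = nQ / (1·√S) = 0.025 × 5.65 / (√0.001) = 4.467.
Trying y = 2.63 m: A R^(2/3) = 5.418 — high.
Trying y = 1.83 m: A R^(2/3) = 3.766 — low.
Trying y = 2.08 m: A R^(2/3) = 4.469 — ≈ 4.467.

y_n = 2.08 m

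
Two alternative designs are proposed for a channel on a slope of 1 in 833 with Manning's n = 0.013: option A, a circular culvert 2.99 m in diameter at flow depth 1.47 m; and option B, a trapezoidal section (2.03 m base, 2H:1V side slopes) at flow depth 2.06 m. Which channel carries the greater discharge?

Channel A: For a circular section of diameter D = 2.99 m at depth y = 1.47 m, the central angle is θ = 2 arccos(1 − 2y/D) = 3.108 rad. Then A = (D²/8)(θ − sin θ) = 3.436 m² and P = Dθ/2 = 4.647 m. Hydraulic radius R = A/P = 3.436/4.647 = 0.7395 m. Q_A = (1/0.013)·3.436·0.7395^(2/3)·√0.0012 = 7.489 m³/s.
Channel B: With bottom width b = 2.03 m and side slope z = 2: A = (b + zy)y = (2.03 + 2×2.06)×2.06 = 12.67 m²; P = b + 2y√(1+z²) = 2.03 + 2×2.06×2.236 = 11.24 m. Hydraulic radius R = A/P = 12.67/11.24 = 1.127 m. Q_B = (1/0.013)·12.67·1.127^(2/3)·√0.0012 = 36.56 m³/s.
Q_A = 7.489 m³/s vs Q_B = 36.56 m³/s, so channel B carries more.

channel B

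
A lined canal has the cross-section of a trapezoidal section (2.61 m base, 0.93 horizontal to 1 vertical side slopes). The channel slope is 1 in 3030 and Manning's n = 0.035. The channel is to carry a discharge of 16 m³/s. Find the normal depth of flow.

Manning's equation rearranged: A R^(2/3) = nQ / (1·√S) = 0.035 × 16 / (√0.00033) = 30.83.
At y = 2.89 m: A R^(2/3) = 19.68 — short.
At y = 4.19 m: A R^(2/3) = 42.41 — over.
At y = 3.6 m: A R^(2/3) = 30.84 — ≈ 30.83.

y_n = 3.6 m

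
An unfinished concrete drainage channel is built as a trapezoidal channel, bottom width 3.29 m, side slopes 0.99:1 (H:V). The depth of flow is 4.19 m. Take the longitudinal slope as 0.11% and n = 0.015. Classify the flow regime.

subcritical

With bottom width b = 3.29 m and side slope z = 0.99: A = (b + zy)y = (3.29 + 0.99×4.19)×4.19 = 31.17 m²; P = b + 2y√(1+z²) = 3.29 + 2×4.19×1.407 = 15.08 m.
Hydraulic radius R = A/P = 31.17/15.08 = 2.066 m.
V = (1/n) R^(2/3) √S = (1/0.015) × 2.066^(2/3) × √0.0011 = 3.587 m/s. Hydraulic depth D_h = A/T = 31.17/11.59 = 2.69 m.
Froude number Fr = V/√(g·D_h) = 3.587/√(9.81×2.69) = 0.698, which is less than 1, so the flow is subcritical.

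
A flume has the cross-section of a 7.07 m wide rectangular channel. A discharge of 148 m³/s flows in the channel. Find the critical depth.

For a rectangular channel, critical depth y_c = (q²/g)^(1/3) where q = Q/b = 148/7.07 = 20.93 m²/s.
So y_c = (20.93²/9.81)^(1/3) = 3.55 m.

y_c = 3.55 m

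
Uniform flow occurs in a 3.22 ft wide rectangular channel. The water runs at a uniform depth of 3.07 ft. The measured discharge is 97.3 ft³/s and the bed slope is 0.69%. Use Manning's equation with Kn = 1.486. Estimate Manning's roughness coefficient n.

n = 0.013

Flow area A = b·y = 3.22 × 3.07 = 9.885 ft². Wetted perimeter P = b + 2y = 3.22 + 2×3.07 = 9.36 ft.
Hydraulic radius R = A/P = 9.885/9.36 = 1.056 ft.
Rearranging Manning's equation: n = (1.486/Q) A R^(2/3) S^(1/2) = (1.486/97.3) × 9.885 × 1.056^(2/3) × √0.0069 = 0.013.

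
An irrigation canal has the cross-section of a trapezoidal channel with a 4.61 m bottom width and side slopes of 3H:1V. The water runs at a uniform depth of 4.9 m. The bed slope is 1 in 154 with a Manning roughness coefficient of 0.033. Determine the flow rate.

With bottom width b = 4.61 m and side slope z = 3: A = (b + zy)y = (4.61 + 3×4.9)×4.9 = 94.62 m²; P = b + 2y√(1+z²) = 4.61 + 2×4.9×3.162 = 35.6 m.
Hydraulic radius R = A/P = 94.62/35.6 = 2.658 m.
Manning's equation: Q = (1/n) A R^(2/3) S^(1/2) = (1/0.033) × 94.62 × 2.658^(2/3) × 0.006494^(1/2) = 443 m³/s.

Q = 443 m³/s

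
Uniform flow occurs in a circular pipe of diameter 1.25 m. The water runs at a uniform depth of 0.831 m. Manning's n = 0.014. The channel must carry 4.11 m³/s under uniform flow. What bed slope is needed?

For a circular section of diameter D = 1.25 m at depth y = 0.831 m, the central angle is θ = 2 arccos(1 − 2y/D) = 3.813 rad. Then A = (D²/8)(θ − sin θ) = 0.8664 m² and P = Dθ/2 = 2.383 m.
Hydraulic radius R = A/P = 0.8664/2.383 = 0.3635 m.
From Manning's equation, S = [nQ / (1 A R^(2/3))]² = [0.014 × 4.11 / (1 × 0.8664 × 0.3635^(2/3))]² = 0.017.

S = 0.017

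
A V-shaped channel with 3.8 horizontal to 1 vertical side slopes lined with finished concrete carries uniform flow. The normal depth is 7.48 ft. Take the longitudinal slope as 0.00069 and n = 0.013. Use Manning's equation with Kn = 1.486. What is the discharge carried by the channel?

For a triangular section with side slope z = 3.8: A = zy² = 3.8×7.48² = 212.6 ft²; P = 2y√(1+z²) = 2×7.48×3.929 = 58.78 ft.
Hydraulic radius R = A/P = 212.6/58.78 = 3.617 ft.
Manning's equation: Q = (1.486/n) A R^(2/3) S^(1/2) = (1.486/0.013) × 212.6 × 3.617^(2/3) × 0.00069^(1/2) = 1500 ft³/s.

Q = 1500 ft³/s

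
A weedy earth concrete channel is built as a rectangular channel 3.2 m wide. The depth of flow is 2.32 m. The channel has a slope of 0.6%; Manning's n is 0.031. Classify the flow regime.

subcritical

Flow area A = b·y = 3.2 × 2.32 = 7.424 m². Wetted perimeter P = b + 2y = 3.2 + 2×2.32 = 7.84 m.
Hydraulic radius R = A/P = 7.424/7.84 = 0.9469 m.
V = (1/n) R^(2/3) √S = (1/0.031) × 0.9469^(2/3) × √0.006 = 2.41 m/s. Hydraulic depth D_h = A/T = 7.424/3.2 = 2.32 m.
Froude number Fr = V/√(g·D_h) = 2.41/√(9.81×2.32) = 0.505, which is less than 1, so the flow is subcritical.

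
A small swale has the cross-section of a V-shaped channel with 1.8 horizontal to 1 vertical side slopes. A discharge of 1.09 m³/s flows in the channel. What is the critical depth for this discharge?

y_c = 0.595 m

At critical depth, Q² T / (g A³) = 1, i.e. A³/T = Q²/g = 1.09²/9.81 = 0.1211.
Trying y = 0.45 m: A³/T = 0.02989 — too small.
Trying y = 0.738 m: A³/T = 0.3546 — too large.
Trying y = 0.595 m: A³/T = 0.1208 — matches.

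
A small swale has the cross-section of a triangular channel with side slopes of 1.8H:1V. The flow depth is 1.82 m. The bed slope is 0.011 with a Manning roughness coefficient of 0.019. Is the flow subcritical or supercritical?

supercritical

For a triangular section with side slope z = 1.8: A = zy² = 1.8×1.82² = 5.962 m²; P = 2y√(1+z²) = 2×1.82×2.059 = 7.495 m.
Hydraulic radius R = A/P = 5.962/7.495 = 0.7955 m.
V = (1/n) R^(2/3) √S = (1/0.019) × 0.7955^(2/3) × √0.011 = 4.739 m/s. Hydraulic depth D_h = A/T = 5.962/6.552 = 0.91 m.
Froude number Fr = V/√(g·D_h) = 4.739/√(9.81×0.91) = 1.59, which is greater than 1, so the flow is supercritical.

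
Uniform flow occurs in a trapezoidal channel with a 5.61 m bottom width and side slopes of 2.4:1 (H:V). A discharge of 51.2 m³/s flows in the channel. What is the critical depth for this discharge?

y_c = 1.61 m

At critical depth, Q² T / (g A³) = 1, i.e. A³/T = Q²/g = 51.2²/9.81 = 267.2.
Try y = 1.26 m: A³/T = 110.4 — too small.
Try y = 1.94 m: A³/T = 529.4 — too large.
Try y = 1.61 m: A³/T = 266.1 — close enough.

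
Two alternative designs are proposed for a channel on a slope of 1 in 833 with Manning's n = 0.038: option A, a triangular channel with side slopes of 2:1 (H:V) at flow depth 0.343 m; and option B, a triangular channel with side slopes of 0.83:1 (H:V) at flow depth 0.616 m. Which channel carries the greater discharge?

channel B

Channel A: For a triangular section with side slope z = 2: A = zy² = 2×0.343² = 0.2353 m²; P = 2y√(1+z²) = 2×0.343×2.236 = 1.534 m. Hydraulic radius R = A/P = 0.2353/1.534 = 0.1534 m. Q_A = (1/0.038)·0.2353·0.1534^(2/3)·√0.0012 = 0.06148 m³/s.
Channel B: For a triangular section with side slope z = 0.83: A = zy² = 0.83×0.616² = 0.3149 m²; P = 2y√(1+z²) = 2×0.616×1.3 = 1.601 m. Hydraulic radius R = A/P = 0.3149/1.601 = 0.1967 m. Q_B = (1/0.038)·0.3149·0.1967^(2/3)·√0.0012 = 0.09713 m³/s.
Q_A = 0.06148 m³/s vs Q_B = 0.09713 m³/s, so channel B carries more.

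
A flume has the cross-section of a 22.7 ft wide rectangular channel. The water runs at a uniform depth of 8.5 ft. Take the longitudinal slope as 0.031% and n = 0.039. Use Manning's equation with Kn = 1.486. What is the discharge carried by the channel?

Flow area A = b·y = 22.7 × 8.5 = 192.9 ft². Wetted perimeter P = b + 2y = 22.7 + 2×8.5 = 39.7 ft.
Hydraulic radius R = A/P = 192.9/39.7 = 4.86 ft.
Manning's equation: Q = (1.486/n) A R^(2/3) S^(1/2) = (1.486/0.039) × 192.9 × 4.86^(2/3) × 0.00031^(1/2) = 371 ft³/s.

Q = 371 ft³/s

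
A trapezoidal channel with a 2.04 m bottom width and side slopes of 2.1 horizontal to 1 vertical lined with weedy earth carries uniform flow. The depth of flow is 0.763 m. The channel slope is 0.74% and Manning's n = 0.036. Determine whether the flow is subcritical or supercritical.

subcritical

With bottom width b = 2.04 m and side slope z = 2.1: A = (b + zy)y = (2.04 + 2.1×0.763)×0.763 = 2.779 m²; P = b + 2y√(1+z²) = 2.04 + 2×0.763×2.326 = 5.589 m.
Hydraulic radius R = A/P = 2.779/5.589 = 0.4972 m.
V = (1/n) R^(2/3) √S = (1/0.036) × 0.4972^(2/3) × √0.0074 = 1.5 m/s. Hydraulic depth D_h = A/T = 2.779/5.245 = 0.5299 m.
Froude number Fr = V/√(g·D_h) = 1.5/√(9.81×0.5299) = 0.658, which is less than 1, so the flow is subcritical.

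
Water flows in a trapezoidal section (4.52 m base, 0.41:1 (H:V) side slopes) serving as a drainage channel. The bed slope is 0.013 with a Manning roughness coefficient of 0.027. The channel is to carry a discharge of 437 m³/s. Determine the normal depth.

Manning's equation rearranged: A R^(2/3) = nQ / (1·√S) = 0.027 × 437 / (√0.013) = 103.5.
At y = 6.47 m: A R^(2/3) = 85.66 — short.
At y = 7.19 m: A R^(2/3) = 103.5 — matches.

y_n = 7.19 m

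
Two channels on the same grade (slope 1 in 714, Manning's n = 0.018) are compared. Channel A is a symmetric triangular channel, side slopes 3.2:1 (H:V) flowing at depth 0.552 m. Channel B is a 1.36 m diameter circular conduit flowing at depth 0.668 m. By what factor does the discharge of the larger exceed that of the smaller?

Channel A: For a triangular section with side slope z = 3.2: A = zy² = 3.2×0.552² = 0.9751 m²; P = 2y√(1+z²) = 2×0.552×3.353 = 3.701 m. Hydraulic radius R = A/P = 0.9751/3.701 = 0.2634 m. Q_A = (1/0.018)·0.9751·0.2634^(2/3)·√0.001401 = 0.8331 m³/s.
Channel B: For a circular section of diameter D = 1.36 m at depth y = 0.668 m, the central angle is θ = 2 arccos(1 − 2y/D) = 3.106 rad. Then A = (D²/8)(θ − sin θ) = 0.71 m² and P = Dθ/2 = 2.112 m. Hydraulic radius R = A/P = 0.71/2.112 = 0.3361 m. Q_B = (1/0.018)·0.71·0.3361^(2/3)·√0.001401 = 0.7137 m³/s.
The larger discharge is 0.8331 m³/s and the smaller is 0.7137 m³/s; the ratio is 1.17.

1.17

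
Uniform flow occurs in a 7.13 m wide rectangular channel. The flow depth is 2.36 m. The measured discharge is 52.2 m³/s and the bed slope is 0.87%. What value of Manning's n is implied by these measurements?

Flow area A = b·y = 7.13 × 2.36 = 16.83 m². Wetted perimeter P = b + 2y = 7.13 + 2×2.36 = 11.85 m.
Hydraulic radius R = A/P = 16.83/11.85 = 1.42 m.
Rearranging Manning's equation: n = (1/Q) A R^(2/3) S^(1/2) = (1/52.2) × 16.83 × 1.42^(2/3) × √0.0087 = 0.038.

n = 0.038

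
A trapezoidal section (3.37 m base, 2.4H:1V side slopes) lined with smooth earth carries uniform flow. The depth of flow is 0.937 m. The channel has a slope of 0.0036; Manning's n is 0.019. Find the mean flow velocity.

With bottom width b = 3.37 m and side slope z = 2.4: A = (b + zy)y = (3.37 + 2.4×0.937)×0.937 = 5.265 m²; P = b + 2y√(1+z²) = 3.37 + 2×0.937×2.6 = 8.242 m.
Hydraulic radius R = A/P = 5.265/8.242 = 0.6387 m.
From Manning's equation, V = (1/n) R^(2/3) S^(1/2) = (1/0.019) × 0.6387^(2/3) × 0.0036^(1/2) = 2.34 m/s.

V = 2.34 m/s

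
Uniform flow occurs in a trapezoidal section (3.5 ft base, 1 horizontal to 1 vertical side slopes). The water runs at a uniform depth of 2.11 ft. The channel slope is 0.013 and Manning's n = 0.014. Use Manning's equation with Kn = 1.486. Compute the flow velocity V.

With bottom width b = 3.5 ft and side slope z = 1: A = (b + zy)y = (3.5 + 1×2.11)×2.11 = 11.84 ft²; P = b + 2y√(1+z²) = 3.5 + 2×2.11×1.414 = 9.468 ft.
Hydraulic radius R = A/P = 11.84/9.468 = 1.25 ft.
From Manning's equation, V = (1.486/n) R^(2/3) S^(1/2) = (1.486/0.014) × 1.25^(2/3) × 0.013^(1/2) = 14 ft/s.

V = 14 ft/s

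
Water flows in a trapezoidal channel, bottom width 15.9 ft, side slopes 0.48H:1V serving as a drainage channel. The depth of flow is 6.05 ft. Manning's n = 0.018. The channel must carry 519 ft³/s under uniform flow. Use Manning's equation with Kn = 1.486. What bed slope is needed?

With bottom width b = 15.9 ft and side slope z = 0.48: A = (b + zy)y = (15.9 + 0.48×6.05)×6.05 = 113.8 ft²; P = b + 2y√(1+z²) = 15.9 + 2×6.05×1.109 = 29.32 ft.
Hydraulic radius R = A/P = 113.8/29.32 = 3.88 ft.
From Manning's equation, S = [nQ / (1.486 A R^(2/3))]² = [0.018 × 519 / (1.486 × 113.8 × 3.88^(2/3))]² = 0.000501.

S = 0.000501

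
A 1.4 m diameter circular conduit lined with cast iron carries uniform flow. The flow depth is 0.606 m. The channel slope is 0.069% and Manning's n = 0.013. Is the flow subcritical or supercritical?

subcritical

For a circular section of diameter D = 1.4 m at depth y = 0.606 m, the central angle is θ = 2 arccos(1 − 2y/D) = 2.872 rad. Then A = (D²/8)(θ − sin θ) = 0.6385 m² and P = Dθ/2 = 2.011 m.
Hydraulic radius R = A/P = 0.6385/2.011 = 0.3176 m.
V = (1/n) R^(2/3) √S = (1/0.013) × 0.3176^(2/3) × √0.00069 = 0.9405 m/s. Hydraulic depth D_h = A/T = 0.6385/1.387 = 0.4602 m.
Froude number Fr = V/√(g·D_h) = 0.9405/√(9.81×0.4602) = 0.443, which is less than 1, so the flow is subcritical.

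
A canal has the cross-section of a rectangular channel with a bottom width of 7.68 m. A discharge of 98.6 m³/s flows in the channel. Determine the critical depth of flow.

For a rectangular channel, critical depth y_c = (q²/g)^(1/3) where q = Q/b = 98.6/7.68 = 12.84 m²/s.
So y_c = (12.84²/9.81)^(1/3) = 2.56 m.

y_c = 2.56 m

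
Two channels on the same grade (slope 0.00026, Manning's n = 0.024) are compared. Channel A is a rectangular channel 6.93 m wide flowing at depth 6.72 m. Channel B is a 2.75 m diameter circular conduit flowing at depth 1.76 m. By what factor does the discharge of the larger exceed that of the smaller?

23.6

Channel A: Flow area A = b·y = 6.93 × 6.72 = 46.57 m². Wetted perimeter P = b + 2y = 6.93 + 2×6.72 = 20.37 m. Hydraulic radius R = A/P = 46.57/20.37 = 2.286 m. Q_A = (1/0.024)·46.57·2.286^(2/3)·√0.00026 = 54.3 m³/s.
Channel B: For a circular section of diameter D = 2.75 m at depth y = 1.76 m, the central angle is θ = 2 arccos(1 − 2y/D) = 3.709 rad. Then A = (D²/8)(θ − sin θ) = 4.015 m² and P = Dθ/2 = 5.1 m. Hydraulic radius R = A/P = 4.015/5.1 = 0.7871 m. Q_B = (1/0.024)·4.015·0.7871^(2/3)·√0.00026 = 2.299 m³/s.
The larger discharge is 54.3 m³/s and the smaller is 2.299 m³/s; the ratio is 23.6.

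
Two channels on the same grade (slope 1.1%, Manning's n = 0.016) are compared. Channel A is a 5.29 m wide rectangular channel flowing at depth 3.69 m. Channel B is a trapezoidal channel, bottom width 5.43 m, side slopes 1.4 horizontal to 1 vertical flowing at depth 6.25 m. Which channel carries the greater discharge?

channel B

Channel A: Flow area A = b·y = 5.29 × 3.69 = 19.52 m². Wetted perimeter P = b + 2y = 5.29 + 2×3.69 = 12.67 m. Hydraulic radius R = A/P = 19.52/12.67 = 1.541 m. Q_A = (1/0.016)·19.52·1.541^(2/3)·√0.011 = 170.7 m³/s.
Channel B: With bottom width b = 5.43 m and side slope z = 1.4: A = (b + zy)y = (5.43 + 1.4×6.25)×6.25 = 88.62 m²; P = b + 2y√(1+z²) = 5.43 + 2×6.25×1.72 = 26.94 m. Hydraulic radius R = A/P = 88.62/26.94 = 3.29 m. Q_B = (1/0.016)·88.62·3.29^(2/3)·√0.011 = 1285 m³/s.
Q_A = 170.7 m³/s vs Q_B = 1285 m³/s, so channel B carries more.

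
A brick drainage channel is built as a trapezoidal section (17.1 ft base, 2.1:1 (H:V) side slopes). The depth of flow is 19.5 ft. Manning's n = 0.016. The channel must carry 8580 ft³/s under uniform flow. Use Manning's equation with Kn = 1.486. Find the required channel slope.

With bottom width b = 17.1 ft and side slope z = 2.1: A = (b + zy)y = (17.1 + 2.1×19.5)×19.5 = 1132 ft²; P = b + 2y√(1+z²) = 17.1 + 2×19.5×2.326 = 107.8 ft.
Hydraulic radius R = A/P = 1132/107.8 = 10.5 ft.
From Manning's equation, S = [nQ / (1.486 A R^(2/3))]² = [0.016 × 8580 / (1.486 × 1132 × 10.5^(2/3))]² = 0.00029.

S = 0.00029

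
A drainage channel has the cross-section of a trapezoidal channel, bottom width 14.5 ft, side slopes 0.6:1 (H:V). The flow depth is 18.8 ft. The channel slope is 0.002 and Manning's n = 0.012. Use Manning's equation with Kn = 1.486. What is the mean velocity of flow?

With bottom width b = 14.5 ft and side slope z = 0.6: A = (b + zy)y = (14.5 + 0.6×18.8)×18.8 = 484.7 ft²; P = b + 2y√(1+z²) = 14.5 + 2×18.8×1.166 = 58.35 ft.
Hydraulic radius R = A/P = 484.7/58.35 = 8.306 ft.
From Manning's equation, V = (1.486/n) R^(2/3) S^(1/2) = (1.486/0.012) × 8.306^(2/3) × 0.002^(1/2) = 22.7 ft/s.

V = 22.7 ft/s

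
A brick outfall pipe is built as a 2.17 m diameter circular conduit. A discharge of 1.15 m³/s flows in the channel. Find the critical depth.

y_c = 0.49 m

At critical depth, Q² T / (g A³) = 1, i.e. A³/T = Q²/g = 1.15²/9.81 = 0.1348.
Trying y = 0.601 m: A³/T = 0.2996 — too large.
Trying y = 0.336 m: A³/T = 0.03078 — too small.
Trying y = 0.49 m: A³/T = 0.1352 — close enough.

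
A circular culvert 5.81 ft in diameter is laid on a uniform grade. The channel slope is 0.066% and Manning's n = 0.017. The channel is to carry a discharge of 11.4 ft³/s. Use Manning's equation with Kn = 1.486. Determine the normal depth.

Manning's equation rearranged: A R^(2/3) = nQ / (1.486·√S) = 0.017 × 11.4 / (1.486 × √0.00066) = 5.076.
Try y = 1.8 ft: A R^(2/3) = 7.086 — over.
Try y = 1.52 ft: A R^(2/3) = 5.096 — matches.

y_n = 1.52 ft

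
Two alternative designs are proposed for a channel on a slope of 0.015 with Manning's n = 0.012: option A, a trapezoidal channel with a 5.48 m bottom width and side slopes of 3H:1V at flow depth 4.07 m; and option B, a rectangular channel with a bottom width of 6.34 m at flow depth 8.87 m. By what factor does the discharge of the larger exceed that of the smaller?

1.27

Channel A: With bottom width b = 5.48 m and side slope z = 3: A = (b + zy)y = (5.48 + 3×4.07)×4.07 = 72 m²; P = b + 2y√(1+z²) = 5.48 + 2×4.07×3.162 = 31.22 m. Hydraulic radius R = A/P = 72/31.22 = 2.306 m. Q_A = (1/0.012)·72·2.306^(2/3)·√0.015 = 1283 m³/s.
Channel B: Flow area A = b·y = 6.34 × 8.87 = 56.24 m². Wetted perimeter P = b + 2y = 6.34 + 2×8.87 = 24.08 m. Hydraulic radius R = A/P = 56.24/24.08 = 2.335 m. Q_B = (1/0.012)·56.24·2.335^(2/3)·√0.015 = 1010 m³/s.
The larger discharge is 1283 m³/s and the smaller is 1010 m³/s; the ratio is 1.27.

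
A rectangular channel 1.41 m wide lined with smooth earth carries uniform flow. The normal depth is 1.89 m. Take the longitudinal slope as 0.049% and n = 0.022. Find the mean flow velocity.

V = 0.645 m/s

Flow area A = b·y = 1.41 × 1.89 = 2.665 m². Wetted perimeter P = b + 2y = 1.41 + 2×1.89 = 5.19 m.
Hydraulic radius R = A/P = 2.665/5.19 = 0.5135 m.
From Manning's equation, V = (1/n) R^(2/3) S^(1/2) = (1/0.022) × 0.5135^(2/3) × 0.00049^(1/2) = 0.645 m/s.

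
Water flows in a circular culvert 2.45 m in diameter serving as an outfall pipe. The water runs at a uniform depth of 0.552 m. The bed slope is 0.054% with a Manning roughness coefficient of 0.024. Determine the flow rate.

Q = 0.367 m³/s

For a circular section of diameter D = 2.45 m at depth y = 0.552 m, the central angle is θ = 2 arccos(1 − 2y/D) = 1.978 rad. Then A = (D²/8)(θ − sin θ) = 0.7955 m² and P = Dθ/2 = 2.423 m.
Hydraulic radius R = A/P = 0.7955/2.423 = 0.3283 m.
Manning's equation: Q = (1/n) A R^(2/3) S^(1/2) = (1/0.024) × 0.7955 × 0.3283^(2/3) × 0.00054^(1/2) = 0.367 m³/s.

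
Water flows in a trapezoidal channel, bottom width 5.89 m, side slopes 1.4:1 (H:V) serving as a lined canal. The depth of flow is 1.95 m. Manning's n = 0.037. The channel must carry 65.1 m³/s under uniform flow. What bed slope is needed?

With bottom width b = 5.89 m and side slope z = 1.4: A = (b + zy)y = (5.89 + 1.4×1.95)×1.95 = 16.81 m²; P = b + 2y√(1+z²) = 5.89 + 2×1.95×1.72 = 12.6 m.
Hydraulic radius R = A/P = 16.81/12.6 = 1.334 m.
From Manning's equation, S = [nQ / (1 A R^(2/3))]² = [0.037 × 65.1 / (1 × 16.81 × 1.334^(2/3))]² = 0.014.

S = 0.014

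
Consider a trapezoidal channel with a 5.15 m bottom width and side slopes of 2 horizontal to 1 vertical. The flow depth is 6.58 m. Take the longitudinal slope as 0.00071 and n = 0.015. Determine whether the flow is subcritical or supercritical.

With bottom width b = 5.15 m and side slope z = 2: A = (b + zy)y = (5.15 + 2×6.58)×6.58 = 120.5 m²; P = b + 2y√(1+z²) = 5.15 + 2×6.58×2.236 = 34.58 m.
Hydraulic radius R = A/P = 120.5/34.58 = 3.484 m.
V = (1/n) R^(2/3) √S = (1/0.015) × 3.484^(2/3) × √0.00071 = 4.083 m/s. Hydraulic depth D_h = A/T = 120.5/31.47 = 3.828 m.
Froude number Fr = V/√(g·D_h) = 4.083/√(9.81×3.828) = 0.666, which is less than 1, so the flow is subcritical.

subcritical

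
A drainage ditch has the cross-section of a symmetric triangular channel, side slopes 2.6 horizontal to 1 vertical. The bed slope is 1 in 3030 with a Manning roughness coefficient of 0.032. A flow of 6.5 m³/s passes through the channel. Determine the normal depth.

Manning's equation rearranged: A R^(2/3) = nQ / (1·√S) = 0.032 × 6.5 / (√0.00033) = 11.45.
At y = 2.49 m: A R^(2/3) = 17.82 — high.
At y = 1.63 m: A R^(2/3) = 5.756 — low.
At y = 2.11 m: A R^(2/3) = 11.46 — matches.

y_n = 2.11 m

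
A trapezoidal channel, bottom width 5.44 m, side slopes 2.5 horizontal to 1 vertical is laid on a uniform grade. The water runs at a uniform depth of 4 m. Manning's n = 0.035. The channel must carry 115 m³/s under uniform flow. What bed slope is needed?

S = 0.00141

With bottom width b = 5.44 m and side slope z = 2.5: A = (b + zy)y = (5.44 + 2.5×4)×4 = 61.76 m²; P = b + 2y√(1+z²) = 5.44 + 2×4×2.693 = 26.98 m.
Hydraulic radius R = A/P = 61.76/26.98 = 2.289 m.
From Manning's equation, S = [nQ / (1 A R^(2/3))]² = [0.035 × 115 / (1 × 61.76 × 2.289^(2/3))]² = 0.00141.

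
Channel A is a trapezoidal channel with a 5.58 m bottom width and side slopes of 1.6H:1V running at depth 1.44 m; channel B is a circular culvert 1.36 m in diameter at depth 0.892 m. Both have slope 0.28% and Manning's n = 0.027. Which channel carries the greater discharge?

channel A

Channel A: With bottom width b = 5.58 m and side slope z = 1.6: A = (b + zy)y = (5.58 + 1.6×1.44)×1.44 = 11.35 m²; P = b + 2y√(1+z²) = 5.58 + 2×1.44×1.887 = 11.01 m. Hydraulic radius R = A/P = 11.35/11.01 = 1.031 m. Q_A = (1/0.027)·11.35·1.031^(2/3)·√0.0028 = 22.7 m³/s.
Channel B: For a circular section of diameter D = 1.36 m at depth y = 0.892 m, the central angle is θ = 2 arccos(1 − 2y/D) = 3.776 rad. Then A = (D²/8)(θ − sin θ) = 1.01 m² and P = Dθ/2 = 2.567 m. Hydraulic radius R = A/P = 1.01/2.567 = 0.3934 m. Q_B = (1/0.027)·1.01·0.3934^(2/3)·√0.0028 = 1.063 m³/s.
Q_A = 22.7 m³/s vs Q_B = 1.063 m³/s, so channel A carries more.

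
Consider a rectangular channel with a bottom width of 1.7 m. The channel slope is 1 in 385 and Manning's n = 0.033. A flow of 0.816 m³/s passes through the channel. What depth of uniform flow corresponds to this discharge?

y_n = 0.617 m

Manning's equation rearranged: A R^(2/3) = nQ / (1·√S) = 0.033 × 0.816 / (√0.002597) = 0.5284.
At y = 0.515 m: A R^(2/3) = 0.4102 — short.
At y = 0.617 m: A R^(2/3) = 0.5283 — matches.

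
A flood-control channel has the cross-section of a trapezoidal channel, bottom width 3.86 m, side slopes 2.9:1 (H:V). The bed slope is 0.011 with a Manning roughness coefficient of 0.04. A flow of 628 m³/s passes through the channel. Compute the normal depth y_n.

Manning's equation rearranged: A R^(2/3) = nQ / (1·√S) = 0.04 × 628 / (√0.011) = 239.5.
Trying y = 4.99 m: A R^(2/3) = 175.3 — low.
Trying y = 6.86 m: A R^(2/3) = 379 — high.
Trying y = 5.68 m: A R^(2/3) = 239.3 — ≈ 239.5.

y_n = 5.68 m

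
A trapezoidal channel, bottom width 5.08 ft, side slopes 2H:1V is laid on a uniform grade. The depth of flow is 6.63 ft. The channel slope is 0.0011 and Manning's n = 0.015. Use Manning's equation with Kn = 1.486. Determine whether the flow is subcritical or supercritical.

With bottom width b = 5.08 ft and side slope z = 2: A = (b + zy)y = (5.08 + 2×6.63)×6.63 = 121.6 ft²; P = b + 2y√(1+z²) = 5.08 + 2×6.63×2.236 = 34.73 ft.
Hydraulic radius R = A/P = 121.6/34.73 = 3.501 ft.
V = (1.486/n) R^(2/3) √S = (1.486/0.015) × 3.501^(2/3) × √0.0011 = 7.576 ft/s. Hydraulic depth D_h = A/T = 121.6/31.6 = 3.848 ft.
Froude number Fr = V/√(g·D_h) = 7.576/√(32.2×3.848) = 0.681, which is less than 1, so the flow is subcritical.

subcritical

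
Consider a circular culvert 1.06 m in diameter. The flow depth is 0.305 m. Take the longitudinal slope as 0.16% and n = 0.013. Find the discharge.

Q = 0.202 m³/s

For a circular section of diameter D = 1.06 m at depth y = 0.305 m, the central angle is θ = 2 arccos(1 − 2y/D) = 2.265 rad. Then A = (D²/8)(θ − sin θ) = 0.2101 m² and P = Dθ/2 = 1.2 m.
Hydraulic radius R = A/P = 0.2101/1.2 = 0.175 m.
Manning's equation: Q = (1/n) A R^(2/3) S^(1/2) = (1/0.013) × 0.2101 × 0.175^(2/3) × 0.0016^(1/2) = 0.202 m³/s.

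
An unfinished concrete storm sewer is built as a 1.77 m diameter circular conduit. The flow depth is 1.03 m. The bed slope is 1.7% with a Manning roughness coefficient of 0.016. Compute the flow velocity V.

For a circular section of diameter D = 1.77 m at depth y = 1.03 m, the central angle is θ = 2 arccos(1 − 2y/D) = 3.471 rad. Then A = (D²/8)(θ − sin θ) = 1.486 m² and P = Dθ/2 = 3.072 m.
Hydraulic radius R = A/P = 1.486/3.072 = 0.4837 m.
From Manning's equation, V = (1/n) R^(2/3) S^(1/2) = (1/0.016) × 0.4837^(2/3) × 0.017^(1/2) = 5.02 m/s.

V = 5.02 m/s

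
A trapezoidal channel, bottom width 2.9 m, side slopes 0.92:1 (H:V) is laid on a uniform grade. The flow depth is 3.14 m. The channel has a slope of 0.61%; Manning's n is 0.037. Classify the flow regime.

With bottom width b = 2.9 m and side slope z = 0.92: A = (b + zy)y = (2.9 + 0.92×3.14)×3.14 = 18.18 m²; P = b + 2y√(1+z²) = 2.9 + 2×3.14×1.359 = 11.43 m.
Hydraulic radius R = A/P = 18.18/11.43 = 1.59 m.
V = (1/n) R^(2/3) √S = (1/0.037) × 1.59^(2/3) × √0.0061 = 2.875 m/s. Hydraulic depth D_h = A/T = 18.18/8.678 = 2.095 m.
Froude number Fr = V/√(g·D_h) = 2.875/√(9.81×2.095) = 0.634, which is less than 1, so the flow is subcritical.

subcritical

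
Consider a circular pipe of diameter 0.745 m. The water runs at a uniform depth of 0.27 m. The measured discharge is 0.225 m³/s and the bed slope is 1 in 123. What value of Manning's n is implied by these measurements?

For a circular section of diameter D = 0.745 m at depth y = 0.27 m, the central angle is θ = 2 arccos(1 − 2y/D) = 2.584 rad. Then A = (D²/8)(θ − sin θ) = 0.1426 m² and P = Dθ/2 = 0.9626 m.
Hydraulic radius R = A/P = 0.1426/0.9626 = 0.1481 m.
Rearranging Manning's equation: n = (1/Q) A R^(2/3) S^(1/2) = (1/0.225) × 0.1426 × 0.1481^(2/3) × √0.00813 = 0.016.

n = 0.016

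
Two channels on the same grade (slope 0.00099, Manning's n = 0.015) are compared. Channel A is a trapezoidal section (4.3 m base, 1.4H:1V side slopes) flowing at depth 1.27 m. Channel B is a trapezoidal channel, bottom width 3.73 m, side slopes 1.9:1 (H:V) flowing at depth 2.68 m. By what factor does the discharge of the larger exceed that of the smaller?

Channel A: With bottom width b = 4.3 m and side slope z = 1.4: A = (b + zy)y = (4.3 + 1.4×1.27)×1.27 = 7.719 m²; P = b + 2y√(1+z²) = 4.3 + 2×1.27×1.72 = 8.67 m. Hydraulic radius R = A/P = 7.719/8.67 = 0.8903 m. Q_A = (1/0.015)·7.719·0.8903^(2/3)·√0.00099 = 14.98 m³/s.
Channel B: With bottom width b = 3.73 m and side slope z = 1.9: A = (b + zy)y = (3.73 + 1.9×2.68)×2.68 = 23.64 m²; P = b + 2y√(1+z²) = 3.73 + 2×2.68×2.147 = 15.24 m. Hydraulic radius R = A/P = 23.64/15.24 = 1.552 m. Q_B = (1/0.015)·23.64·1.552^(2/3)·√0.00099 = 66.47 m³/s.
The larger discharge is 66.47 m³/s and the smaller is 14.98 m³/s; the ratio is 4.44.

4.44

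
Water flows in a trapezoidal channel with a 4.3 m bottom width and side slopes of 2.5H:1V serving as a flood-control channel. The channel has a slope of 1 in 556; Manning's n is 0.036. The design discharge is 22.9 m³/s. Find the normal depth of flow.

y_n = 1.91 m

Manning's equation rearranged: A R^(2/3) = nQ / (1·√S) = 0.036 × 22.9 / (√0.001799) = 19.44.
Try y = 2.29 m: A R^(2/3) = 28.46 — over.
Try y = 1.91 m: A R^(2/3) = 19.45 — ≈ 19.44.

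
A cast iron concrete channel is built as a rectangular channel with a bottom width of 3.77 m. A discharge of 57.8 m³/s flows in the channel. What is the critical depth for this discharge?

For a rectangular channel, critical depth y_c = (q²/g)^(1/3) where q = Q/b = 57.8/3.77 = 15.33 m²/s.
So y_c = (15.33²/9.81)^(1/3) = 2.88 m.

y_c = 2.88 m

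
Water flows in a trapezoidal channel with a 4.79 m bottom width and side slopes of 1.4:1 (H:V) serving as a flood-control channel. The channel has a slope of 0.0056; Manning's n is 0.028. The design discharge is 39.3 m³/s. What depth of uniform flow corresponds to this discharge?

Manning's equation rearranged: A R^(2/3) = nQ / (1·√S) = 0.028 × 39.3 / (√0.0056) = 14.7.
At y = 1.23 m: A R^(2/3) = 7.399 — too small.
At y = 2.18 m: A R^(2/3) = 21.3 — too large.
At y = 1.79 m: A R^(2/3) = 14.69 — ≈ 14.7.

y_n = 1.79 m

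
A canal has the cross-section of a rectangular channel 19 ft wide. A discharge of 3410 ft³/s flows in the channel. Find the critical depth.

y_c = 10 ft

For a rectangular channel, critical depth y_c = (q²/g)^(1/3) where q = Q/b = 3410/19 = 179.5 ft²/s.
So y_c = (179.5²/32.2)^(1/3) = 10 ft.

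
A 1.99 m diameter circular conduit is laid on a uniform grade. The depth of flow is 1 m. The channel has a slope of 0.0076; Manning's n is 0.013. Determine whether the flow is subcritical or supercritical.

supercritical

For a circular section of diameter D = 1.99 m at depth y = 1 m, the central angle is θ = 2 arccos(1 − 2y/D) = 3.152 rad. Then A = (D²/8)(θ − sin θ) = 1.565 m² and P = Dθ/2 = 3.136 m.
Hydraulic radius R = A/P = 1.565/3.136 = 0.4991 m.
V = (1/n) R^(2/3) √S = (1/0.013) × 0.4991^(2/3) × √0.0076 = 4.219 m/s. Hydraulic depth D_h = A/T = 1.565/1.99 = 0.7865 m.
Froude number Fr = V/√(g·D_h) = 4.219/√(9.81×0.7865) = 1.52, which is greater than 1, so the flow is supercritical.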